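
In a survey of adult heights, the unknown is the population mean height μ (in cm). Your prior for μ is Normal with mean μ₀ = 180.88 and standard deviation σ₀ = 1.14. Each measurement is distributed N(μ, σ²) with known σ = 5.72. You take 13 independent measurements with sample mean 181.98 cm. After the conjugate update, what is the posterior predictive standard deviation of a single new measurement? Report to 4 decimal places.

For Normal data with known variance σ², a Normal(μ₀, σ₀²) prior on μ is conjugate. Posterior precision = 1/σ₀² + n/σ²; posterior mean is the precision-weighted average of μ₀ and x̄.
σ₀² = 1.14² = 1.2996, σ² = 5.72² = 32.7184; σ² + n·σ₀² = 32.7184 + 13·1.2996 = 49.6132.
Posterior precision = 1/σ₀² + n/σ² = 1/1.2996 + 13/32.7184 = (σ² + n·σ₀²)/(σ₀²σ²) = 49.6132/(1.2996·32.7184); posterior variance σₙ² = σ₀²σ²/(σ² + n·σ₀²) = 1.2996·32.7184/49.6132 = 0.857047.
Predictive variance for one new observation = σₙ² + σ² = 1.2996·32.7184/49.6132 + 32.7184 = σ²·(σ₀² + 49.6132)/49.6132 = 32.7184·50.9128/49.6132 = 33.575447; SD = √(32.7184·50.9128/49.6132) = 5.7944.

5.7944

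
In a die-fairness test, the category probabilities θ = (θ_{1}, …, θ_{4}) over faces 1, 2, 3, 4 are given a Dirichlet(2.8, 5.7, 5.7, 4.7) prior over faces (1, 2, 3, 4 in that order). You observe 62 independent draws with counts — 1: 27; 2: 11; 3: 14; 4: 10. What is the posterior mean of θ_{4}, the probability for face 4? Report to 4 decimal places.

0.1817

The Dirichlet prior is conjugate to the Multinomial likelihood: each posterior αⱼ = prior αⱼ + observed count nⱼ.
Posterior concentration: (29.8, 16.7, 19.7, 14.7), total = 80.9.
E[θ_{4}|data] = α_{4}/Σα = 14.7/80.9 = 0.1817.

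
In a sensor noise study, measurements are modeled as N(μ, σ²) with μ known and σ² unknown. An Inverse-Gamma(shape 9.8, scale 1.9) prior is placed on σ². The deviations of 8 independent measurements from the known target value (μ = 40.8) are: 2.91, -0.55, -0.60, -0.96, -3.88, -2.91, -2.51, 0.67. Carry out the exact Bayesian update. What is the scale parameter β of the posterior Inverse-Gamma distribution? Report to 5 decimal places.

22.06185

With known mean μ and an Inverse-Gamma(α, β) prior on σ², the Normal likelihood is conjugate: posterior is Inv-Gamma(α + n/2, β + Σ(xᵢ−μ)²/2).
Σ(xᵢ−μ)² = (2.91)² + (-0.55)² + (-0.60)² + (-0.96)² + (-3.88)² + (-2.91)² + (-2.51)² + (0.67)² = 40.3237.
Posterior: Inv-Gamma(9.8 + 8/2, 1.9 + 40.3237/2) = Inv-Gamma(13.80, 22.06185).
Posterior β = 22.06185.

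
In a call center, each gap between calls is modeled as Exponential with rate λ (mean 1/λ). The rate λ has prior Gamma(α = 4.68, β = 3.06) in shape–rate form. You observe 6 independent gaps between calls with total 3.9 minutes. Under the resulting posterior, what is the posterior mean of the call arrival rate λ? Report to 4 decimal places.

1.5345

With a Gamma(shape α, rate β) prior on the exponential rate λ, the posterior after n observations with total T = Σxᵢ is Gamma(α+n, β+T).
Posterior: Gamma(4.68+6, 3.06+3.9) = Gamma(10.68, 6.96).
Posterior mean of λ = α/β = 10.68/6.96 = 1.5345.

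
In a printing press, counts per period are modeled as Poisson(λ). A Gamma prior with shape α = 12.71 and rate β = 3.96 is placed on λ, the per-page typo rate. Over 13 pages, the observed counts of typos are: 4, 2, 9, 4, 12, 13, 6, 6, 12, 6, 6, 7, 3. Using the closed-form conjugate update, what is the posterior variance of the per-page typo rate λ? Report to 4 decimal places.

With a Gamma(shape α, rate β) prior, the Poisson likelihood is conjugate: the posterior is Gamma(α + ΣXᵢ, β + n).
Sum of counts S = 90 over n = 13 pages.
Posterior: Gamma(α+S, β+n) = Gamma(12.71+90, 3.96+13) = Gamma(102.71, 16.96).
Var = α/β² = 102.71/16.96² = 0.3571.

0.3571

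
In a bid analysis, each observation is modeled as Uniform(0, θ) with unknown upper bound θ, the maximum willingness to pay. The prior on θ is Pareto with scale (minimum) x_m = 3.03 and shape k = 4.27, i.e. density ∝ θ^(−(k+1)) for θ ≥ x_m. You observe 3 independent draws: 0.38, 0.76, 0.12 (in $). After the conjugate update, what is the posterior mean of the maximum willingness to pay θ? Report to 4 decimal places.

A Pareto(scale x_m, shape k) prior on the upper bound θ of Uniform(0, θ) is conjugate: posterior is Pareto(max(x_m, max xᵢ), k + n).
Sample maximum = 0.76; prior scale x_m = 3.03 → posterior scale = max = 3.03.
Posterior shape = 4.27 + 3 = 7.27.
E[θ|data] = k·x_m/(k−1) = 7.27·3.03/6.27 = 3.5133.

3.5133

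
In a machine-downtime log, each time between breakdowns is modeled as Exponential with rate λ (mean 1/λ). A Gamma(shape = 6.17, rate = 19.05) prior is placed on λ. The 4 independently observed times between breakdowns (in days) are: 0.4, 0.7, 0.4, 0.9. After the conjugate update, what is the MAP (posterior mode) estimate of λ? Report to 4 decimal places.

With a Gamma(shape α, rate β) prior on the exponential rate λ, the posterior after n observations with total T = Σxᵢ is Gamma(α+n, β+T).
Sum of observations T = 2.4 days; n = 4.
Posterior: Gamma(6.17+4, 19.05+2.4) = Gamma(10.17, 21.45).
Mode = (α−1)/β = 0.4275.

0.4275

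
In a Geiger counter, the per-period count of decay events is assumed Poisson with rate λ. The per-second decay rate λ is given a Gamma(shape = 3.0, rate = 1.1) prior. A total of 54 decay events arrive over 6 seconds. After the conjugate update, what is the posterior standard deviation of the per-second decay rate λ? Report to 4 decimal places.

With a Gamma(shape α, rate β) prior, the Poisson likelihood is conjugate: the posterior is Gamma(α + ΣXᵢ, β + n).
Posterior: Gamma(α+S, β+n) = Gamma(3.0+54, 1.1+6) = Gamma(57.0, 7.1).
SD = √α/β = √57.0/7.1 = 1.0634.

1.0634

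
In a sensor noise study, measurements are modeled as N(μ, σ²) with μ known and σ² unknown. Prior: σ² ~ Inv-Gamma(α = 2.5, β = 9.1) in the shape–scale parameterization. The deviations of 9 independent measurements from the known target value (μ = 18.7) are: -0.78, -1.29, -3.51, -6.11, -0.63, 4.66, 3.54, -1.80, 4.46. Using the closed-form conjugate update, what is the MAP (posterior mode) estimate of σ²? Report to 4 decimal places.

With known mean μ and an Inverse-Gamma(α, β) prior on σ², the Normal likelihood is conjugate: posterior is Inv-Gamma(α + n/2, β + Σ(xᵢ−μ)²/2).
Σ(xᵢ−μ)² = (-0.78)² + (-1.29)² + (-3.51)² + (-6.11)² + (-0.63)² + (4.66)² + (3.54)² + (-1.80)² + (4.46)² = 109.7004.
Posterior: Inv-Gamma(2.5 + 9/2, 9.1 + 109.7004/2) = Inv-Gamma(7.00, 63.95020).
Mode = β/(α+1) = 63.95020/8.00 = 7.9938.

7.9938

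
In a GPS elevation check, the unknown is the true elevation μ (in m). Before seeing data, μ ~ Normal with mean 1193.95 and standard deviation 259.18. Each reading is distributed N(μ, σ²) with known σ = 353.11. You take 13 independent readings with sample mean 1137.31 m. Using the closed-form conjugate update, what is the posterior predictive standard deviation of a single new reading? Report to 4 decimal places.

For Normal data with known variance σ², a Normal(μ₀, σ₀²) prior on μ is conjugate. Posterior precision = 1/σ₀² + n/σ²; posterior mean is the precision-weighted average of μ₀ and x̄.
σ₀² = 259.18² = 67174.2724, σ² = 353.11² = 124686.6721; σ² + n·σ₀² = 124686.6721 + 13·67174.2724 = 997952.2133.
Posterior precision = 1/σ₀² + n/σ² = 1/67174.2724 + 13/124686.6721 = (σ² + n·σ₀²)/(σ₀²σ²) = 997952.2133/(67174.2724·124686.6721); posterior variance σₙ² = σ₀²σ²/(σ² + n·σ₀²) = 67174.2724·124686.6721/997952.2133 = 8392.923393.
Predictive variance for one new observation = σₙ² + σ² = 67174.2724·124686.6721/997952.2133 + 124686.6721 = σ²·(σ₀² + 997952.2133)/997952.2133 = 124686.6721·1065126.4857/997952.2133 = 133079.595493; SD = √(124686.6721·1065126.4857/997952.2133) = 364.8008.

364.8008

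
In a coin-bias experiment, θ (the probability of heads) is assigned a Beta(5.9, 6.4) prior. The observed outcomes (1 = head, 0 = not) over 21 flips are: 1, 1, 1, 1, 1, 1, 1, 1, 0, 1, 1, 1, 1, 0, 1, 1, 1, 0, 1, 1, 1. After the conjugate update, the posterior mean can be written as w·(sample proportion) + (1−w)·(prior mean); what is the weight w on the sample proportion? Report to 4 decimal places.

0.6306

The Beta prior is conjugate to a Binomial/Bernoulli likelihood; the update adds successes to α and failures to β.
Posterior mean = (α₀+k)/(α₀+β₀+n) = [n/(α₀+β₀+n)]·(k/n) + [(α₀+β₀)/(α₀+β₀+n)]·α₀/(α₀+β₀), so only n and the prior enter the weight.
The weight on the data is w = n/(α₀+β₀+n) = 21/(5.9+6.4+21) = 21/33.3 = 0.6306.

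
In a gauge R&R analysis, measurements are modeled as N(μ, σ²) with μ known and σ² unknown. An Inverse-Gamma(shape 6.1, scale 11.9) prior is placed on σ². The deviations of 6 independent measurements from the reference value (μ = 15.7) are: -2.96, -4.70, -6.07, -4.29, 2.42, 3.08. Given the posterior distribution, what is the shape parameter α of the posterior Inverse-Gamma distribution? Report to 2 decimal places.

With known mean μ and an Inverse-Gamma(α, β) prior on σ², the Normal likelihood is conjugate: posterior is Inv-Gamma(α + n/2, β + Σ(xᵢ−μ)²/2).
Σ(xᵢ−μ)² = (-2.96)² + (-4.70)² + (-6.07)² + (-4.29)² + (2.42)² + (3.08)² = 101.4434.
Posterior: Inv-Gamma(6.1 + 6/2, 11.9 + 101.4434/2) = Inv-Gamma(9.10, 62.62170).
Posterior α = 9.10.

9.10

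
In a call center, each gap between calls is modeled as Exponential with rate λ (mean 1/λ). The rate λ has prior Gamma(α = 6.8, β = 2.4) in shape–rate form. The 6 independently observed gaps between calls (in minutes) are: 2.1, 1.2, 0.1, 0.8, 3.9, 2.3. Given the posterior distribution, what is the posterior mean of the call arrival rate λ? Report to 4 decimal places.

With a Gamma(shape α, rate β) prior on the exponential rate λ, the posterior after n observations with total T = Σxᵢ is Gamma(α+n, β+T).
Sum of observations T = 10.4 minutes; n = 6.
Posterior: Gamma(6.8+6, 2.4+10.4) = Gamma(12.8, 12.8).
Posterior mean of λ = α/β = 12.8/12.8 = 1.0000.

1.0000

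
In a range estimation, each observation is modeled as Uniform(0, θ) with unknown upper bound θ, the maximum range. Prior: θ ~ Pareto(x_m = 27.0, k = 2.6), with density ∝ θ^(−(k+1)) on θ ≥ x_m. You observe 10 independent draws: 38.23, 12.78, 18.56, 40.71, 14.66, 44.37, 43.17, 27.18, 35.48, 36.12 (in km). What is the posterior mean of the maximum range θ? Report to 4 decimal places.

48.1950

A Pareto(scale x_m, shape k) prior on the upper bound θ of Uniform(0, θ) is conjugate: posterior is Pareto(max(x_m, max xᵢ), k + n).
Sample maximum = 44.37; prior scale x_m = 27.0 → posterior scale = max = 44.37.
Posterior shape = 2.6 + 10 = 12.6.
E[θ|data] = k·x_m/(k−1) = 12.6·44.37/11.6 = 48.1950.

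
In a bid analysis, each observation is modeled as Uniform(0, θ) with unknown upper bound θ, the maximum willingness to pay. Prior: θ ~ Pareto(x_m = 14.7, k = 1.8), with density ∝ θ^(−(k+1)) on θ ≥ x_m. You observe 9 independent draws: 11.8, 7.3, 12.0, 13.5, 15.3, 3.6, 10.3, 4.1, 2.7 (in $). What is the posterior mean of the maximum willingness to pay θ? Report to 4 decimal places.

A Pareto(scale x_m, shape k) prior on the upper bound θ of Uniform(0, θ) is conjugate: posterior is Pareto(max(x_m, max xᵢ), k + n).
Sample maximum = 15.3; prior scale x_m = 14.7 → posterior scale = max = 15.3.
Posterior shape = 1.8 + 9 = 10.8.
E[θ|data] = k·x_m/(k−1) = 10.8·15.3/9.8 = 16.8612.

16.8612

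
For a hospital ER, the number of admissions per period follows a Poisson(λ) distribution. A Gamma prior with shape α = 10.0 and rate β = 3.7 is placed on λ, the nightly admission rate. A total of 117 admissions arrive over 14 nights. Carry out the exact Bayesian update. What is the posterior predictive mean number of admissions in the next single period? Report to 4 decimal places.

7.1751

With a Gamma(shape α, rate β) prior, the Poisson likelihood is conjugate: the posterior is Gamma(α + ΣXᵢ, β + n).
Posterior: Gamma(α+S, β+n) = Gamma(10.0+117, 3.7+14) = Gamma(127.0, 17.7).
The predictive distribution for one future period is NegBinom with mean α/β = 7.1751.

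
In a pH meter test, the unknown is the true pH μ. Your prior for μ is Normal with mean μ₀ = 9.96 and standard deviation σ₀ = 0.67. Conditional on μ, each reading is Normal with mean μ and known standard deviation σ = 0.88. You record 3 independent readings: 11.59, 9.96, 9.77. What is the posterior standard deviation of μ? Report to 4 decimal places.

For Normal data with known variance σ², a Normal(μ₀, σ₀²) prior on μ is conjugate. Posterior precision = 1/σ₀² + n/σ²; posterior mean is the precision-weighted average of μ₀ and x̄.
σ₀² = 0.67² = 0.4489, σ² = 0.88² = 0.7744; σ² + n·σ₀² = 0.7744 + 3·0.4489 = 2.1211.
Posterior precision = 1/σ₀² + n/σ² = 1/0.4489 + 3/0.7744 = (σ² + n·σ₀²)/(σ₀²σ²) = 2.1211/(0.4489·0.7744); posterior variance σₙ² = σ₀²σ²/(σ² + n·σ₀²) = 0.4489·0.7744/2.1211 = 0.163891.
Posterior SD = √σₙ² = √(0.4489·0.7744/2.1211) = 0.4048.

0.4048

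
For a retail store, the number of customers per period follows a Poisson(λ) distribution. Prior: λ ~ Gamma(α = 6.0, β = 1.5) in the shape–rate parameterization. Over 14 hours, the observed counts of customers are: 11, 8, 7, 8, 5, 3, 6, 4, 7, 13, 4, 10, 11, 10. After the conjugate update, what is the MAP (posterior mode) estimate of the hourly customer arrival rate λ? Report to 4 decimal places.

With a Gamma(shape α, rate β) prior, the Poisson likelihood is conjugate: the posterior is Gamma(α + ΣXᵢ, β + n).
Sum of counts S = 107 over n = 14 hours.
Posterior: Gamma(α+S, β+n) = Gamma(6.0+107, 1.5+14) = Gamma(113.0, 15.5).
Mode of Gamma(α,β) for α≥1 is (α−1)/β = 112.0/15.5 = 7.2258.

7.2258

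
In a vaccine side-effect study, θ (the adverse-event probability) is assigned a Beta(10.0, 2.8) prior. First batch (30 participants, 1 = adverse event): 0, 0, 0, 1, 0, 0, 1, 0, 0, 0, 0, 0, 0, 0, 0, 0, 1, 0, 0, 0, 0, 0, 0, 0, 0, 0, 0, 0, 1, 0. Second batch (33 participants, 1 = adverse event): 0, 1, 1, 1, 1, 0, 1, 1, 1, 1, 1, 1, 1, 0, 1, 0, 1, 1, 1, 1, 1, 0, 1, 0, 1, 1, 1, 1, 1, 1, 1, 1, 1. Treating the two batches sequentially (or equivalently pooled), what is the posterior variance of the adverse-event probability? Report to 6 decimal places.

0.003233

The Beta prior is conjugate to a Binomial/Bernoulli likelihood; the update adds successes to α and failures to β.
After batch 1: Beta(10.0+4, 2.8+26) = Beta(14.0, 28.8).
After batch 2: Beta(14.0+27, 28.8+6) = Beta(41.0, 34.8).
Var = αβ/((α+β)²(α+β+1)) = 41.0·34.8/(75.8²·76.8) = 0.003233.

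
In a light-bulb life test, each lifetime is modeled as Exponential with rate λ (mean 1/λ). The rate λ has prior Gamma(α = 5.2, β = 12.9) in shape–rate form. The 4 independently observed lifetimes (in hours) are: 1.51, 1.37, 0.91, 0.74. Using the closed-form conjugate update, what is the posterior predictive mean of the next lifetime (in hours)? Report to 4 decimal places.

With a Gamma(shape α, rate β) prior on the exponential rate λ, the posterior after n observations with total T = Σxᵢ is Gamma(α+n, β+T).
Sum of observations T = 4.53 hours; n = 4.
Posterior: Gamma(5.2+4, 12.9+4.53) = Gamma(9.2, 17.43).
The predictive distribution for the next observation is Lomax; its mean is β/(α−1) = 17.43/8.2 = 2.1256.

2.1256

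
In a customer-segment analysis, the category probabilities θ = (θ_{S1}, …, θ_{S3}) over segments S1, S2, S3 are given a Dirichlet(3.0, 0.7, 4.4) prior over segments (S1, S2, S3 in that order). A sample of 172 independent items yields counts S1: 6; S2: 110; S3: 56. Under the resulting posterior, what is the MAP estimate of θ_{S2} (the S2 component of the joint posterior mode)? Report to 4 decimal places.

0.6194

The Dirichlet prior is conjugate to the Multinomial likelihood: each posterior αⱼ = prior αⱼ + observed count nⱼ.
Posterior concentration: (9.0, 110.7, 60.4), total = 180.1.
Joint mode component: (α_{S2}−1)/(Σα−K) = 109.7/177.1 = 0.6194.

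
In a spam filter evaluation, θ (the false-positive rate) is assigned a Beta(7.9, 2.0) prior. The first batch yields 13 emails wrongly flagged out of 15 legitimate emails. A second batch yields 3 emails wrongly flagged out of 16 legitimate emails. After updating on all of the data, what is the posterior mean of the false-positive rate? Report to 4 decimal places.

0.5844

The Beta prior is conjugate to a Binomial/Bernoulli likelihood; the update adds successes to α and failures to β.
After batch 1: Beta(7.9+13, 2.0+2) = Beta(20.9, 4.0).
After batch 2: Beta(20.9+3, 4.0+13) = Beta(23.9, 17.0).
Posterior mean = α/(α+β) = 23.9/40.9 = 0.5844.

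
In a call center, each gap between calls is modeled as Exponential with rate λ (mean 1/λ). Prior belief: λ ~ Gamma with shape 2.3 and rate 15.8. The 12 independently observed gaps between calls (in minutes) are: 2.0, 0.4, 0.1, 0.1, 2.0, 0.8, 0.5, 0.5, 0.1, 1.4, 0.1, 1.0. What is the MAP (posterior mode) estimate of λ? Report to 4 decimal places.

0.5363

With a Gamma(shape α, rate β) prior on the exponential rate λ, the posterior after n observations with total T = Σxᵢ is Gamma(α+n, β+T).
Sum of observations T = 9.0 minutes; n = 12.
Posterior: Gamma(2.3+12, 15.8+9.0) = Gamma(14.3, 24.8).
Mode = (α−1)/β = 0.5363.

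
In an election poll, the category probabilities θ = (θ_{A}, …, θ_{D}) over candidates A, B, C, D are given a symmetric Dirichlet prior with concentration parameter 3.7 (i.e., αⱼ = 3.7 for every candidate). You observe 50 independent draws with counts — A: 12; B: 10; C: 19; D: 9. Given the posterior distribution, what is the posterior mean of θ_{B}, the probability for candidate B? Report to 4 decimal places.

0.2114

The Dirichlet prior is conjugate to the Multinomial likelihood: each posterior αⱼ = prior αⱼ + observed count nⱼ.
Posterior concentration: (15.7, 13.7, 22.7, 12.7), total = 64.8.
E[θ_{B}|data] = α_{B}/Σα = 13.7/64.8 = 0.2114.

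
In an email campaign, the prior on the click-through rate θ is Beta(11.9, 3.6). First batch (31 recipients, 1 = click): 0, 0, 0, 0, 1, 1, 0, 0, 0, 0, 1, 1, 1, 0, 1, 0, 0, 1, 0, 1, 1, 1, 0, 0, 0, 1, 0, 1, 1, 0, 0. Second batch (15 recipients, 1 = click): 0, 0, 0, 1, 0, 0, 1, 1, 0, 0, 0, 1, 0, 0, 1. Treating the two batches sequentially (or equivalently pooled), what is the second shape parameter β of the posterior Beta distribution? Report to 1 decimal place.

31.6

The Beta prior is conjugate to a Binomial/Bernoulli likelihood; the update adds successes to α and failures to β.
After batch 1: Beta(11.9+13, 3.6+18) = Beta(24.9, 21.6).
After batch 2: Beta(24.9+5, 21.6+10) = Beta(29.9, 31.6).
Posterior β = 31.6.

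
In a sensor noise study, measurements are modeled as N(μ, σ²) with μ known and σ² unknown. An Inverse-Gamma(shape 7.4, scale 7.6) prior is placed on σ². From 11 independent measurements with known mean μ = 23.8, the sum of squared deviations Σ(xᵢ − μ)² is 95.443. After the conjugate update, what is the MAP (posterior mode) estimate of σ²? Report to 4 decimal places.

With known mean μ and an Inverse-Gamma(α, β) prior on σ², the Normal likelihood is conjugate: posterior is Inv-Gamma(α + n/2, β + Σ(xᵢ−μ)²/2).
Posterior: Inv-Gamma(7.4 + 11/2, 7.6 + 95.443/2) = Inv-Gamma(12.90, 55.3215).
Mode = β/(α+1) = 55.3215/13.90 = 3.9800.

3.9800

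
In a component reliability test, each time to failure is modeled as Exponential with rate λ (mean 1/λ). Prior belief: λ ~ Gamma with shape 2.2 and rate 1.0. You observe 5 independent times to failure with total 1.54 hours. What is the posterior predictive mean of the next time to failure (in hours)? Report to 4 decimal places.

0.4097

With a Gamma(shape α, rate β) prior on the exponential rate λ, the posterior after n observations with total T = Σxᵢ is Gamma(α+n, β+T).
Posterior: Gamma(2.2+5, 1.0+1.54) = Gamma(7.2, 2.54).
The predictive distribution for the next observation is Lomax; its mean is β/(α−1) = 2.54/6.2 = 0.4097.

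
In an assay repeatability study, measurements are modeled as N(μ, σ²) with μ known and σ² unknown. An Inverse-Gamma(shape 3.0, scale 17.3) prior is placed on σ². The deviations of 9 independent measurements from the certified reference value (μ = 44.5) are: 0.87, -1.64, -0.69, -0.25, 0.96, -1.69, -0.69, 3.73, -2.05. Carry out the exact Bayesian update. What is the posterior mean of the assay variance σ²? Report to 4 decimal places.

4.6888

With known mean μ and an Inverse-Gamma(α, β) prior on σ², the Normal likelihood is conjugate: posterior is Inv-Gamma(α + n/2, β + Σ(xᵢ−μ)²/2).
Σ(xᵢ−μ)² = (0.87)² + (-1.64)² + (-0.69)² + (-0.25)² + (0.96)² + (-1.69)² + (-0.69)² + (3.73)² + (-2.05)² = 26.3543.
Posterior: Inv-Gamma(3.0 + 9/2, 17.3 + 26.3543/2) = Inv-Gamma(7.50, 30.47715).
E[σ²|data] = β/(α−1) = 30.47715/6.50 = 4.6888.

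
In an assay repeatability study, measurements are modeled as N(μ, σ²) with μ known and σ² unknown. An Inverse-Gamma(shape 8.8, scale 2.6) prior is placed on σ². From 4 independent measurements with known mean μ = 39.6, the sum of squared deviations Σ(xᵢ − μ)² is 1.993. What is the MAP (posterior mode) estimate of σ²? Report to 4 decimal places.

0.3048

With known mean μ and an Inverse-Gamma(α, β) prior on σ², the Normal likelihood is conjugate: posterior is Inv-Gamma(α + n/2, β + Σ(xᵢ−μ)²/2).
Posterior: Inv-Gamma(8.8 + 4/2, 2.6 + 1.993/2) = Inv-Gamma(10.80, 3.5965).
Mode = β/(α+1) = 3.5965/11.80 = 0.3048.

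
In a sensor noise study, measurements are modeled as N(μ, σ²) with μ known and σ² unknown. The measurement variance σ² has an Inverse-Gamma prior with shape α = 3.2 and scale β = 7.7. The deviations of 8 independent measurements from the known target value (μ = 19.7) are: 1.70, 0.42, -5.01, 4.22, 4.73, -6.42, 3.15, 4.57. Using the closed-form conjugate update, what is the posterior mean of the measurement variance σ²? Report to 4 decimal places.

12.5622

With known mean μ and an Inverse-Gamma(α, β) prior on σ², the Normal likelihood is conjugate: posterior is Inv-Gamma(α + n/2, β + Σ(xᵢ−μ)²/2).
Σ(xᵢ−μ)² = (1.70)² + (0.42)² + (-5.01)² + (4.22)² + (4.73)² + (-6.42)² + (3.15)² + (4.57)² = 140.3716.
Posterior: Inv-Gamma(3.2 + 8/2, 7.7 + 140.3716/2) = Inv-Gamma(7.20, 77.88580).
E[σ²|data] = β/(α−1) = 77.88580/6.20 = 12.5622.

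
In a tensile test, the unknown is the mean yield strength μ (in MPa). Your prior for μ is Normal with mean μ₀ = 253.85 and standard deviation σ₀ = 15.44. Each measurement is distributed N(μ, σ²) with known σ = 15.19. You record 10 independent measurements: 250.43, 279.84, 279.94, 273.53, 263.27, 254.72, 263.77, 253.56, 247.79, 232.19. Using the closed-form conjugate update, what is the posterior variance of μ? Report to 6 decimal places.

21.037441

For Normal data with known variance σ², a Normal(μ₀, σ₀²) prior on μ is conjugate. Posterior precision = 1/σ₀² + n/σ²; posterior mean is the precision-weighted average of μ₀ and x̄.
σ₀² = 15.44² = 238.3936, σ² = 15.19² = 230.7361; σ² + n·σ₀² = 230.7361 + 10·238.3936 = 2614.6721.
Posterior precision = 1/σ₀² + n/σ² = 1/238.3936 + 10/230.7361 = (σ² + n·σ₀²)/(σ₀²σ²) = 2614.6721/(238.3936·230.7361); posterior variance σₙ² = σ₀²σ²/(σ² + n·σ₀²) = 238.3936·230.7361/2614.6721 = 21.037441.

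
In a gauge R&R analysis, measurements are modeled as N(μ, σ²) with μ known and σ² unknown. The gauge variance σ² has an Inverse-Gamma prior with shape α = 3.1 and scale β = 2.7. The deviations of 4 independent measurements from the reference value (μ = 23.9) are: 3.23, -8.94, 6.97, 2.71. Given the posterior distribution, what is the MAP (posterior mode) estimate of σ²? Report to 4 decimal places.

With known mean μ and an Inverse-Gamma(α, β) prior on σ², the Normal likelihood is conjugate: posterior is Inv-Gamma(α + n/2, β + Σ(xᵢ−μ)²/2).
Σ(xᵢ−μ)² = (3.23)² + (-8.94)² + (6.97)² + (2.71)² = 146.2815.
Posterior: Inv-Gamma(3.1 + 4/2, 2.7 + 146.2815/2) = Inv-Gamma(5.10, 75.84075).
Mode = β/(α+1) = 75.84075/6.10 = 12.4329.

12.4329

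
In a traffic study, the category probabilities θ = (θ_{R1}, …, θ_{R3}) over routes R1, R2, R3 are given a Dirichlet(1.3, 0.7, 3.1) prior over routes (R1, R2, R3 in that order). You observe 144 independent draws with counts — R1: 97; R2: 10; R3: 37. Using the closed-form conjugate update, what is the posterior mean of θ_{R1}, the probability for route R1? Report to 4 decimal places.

The Dirichlet prior is conjugate to the Multinomial likelihood: each posterior αⱼ = prior αⱼ + observed count nⱼ.
Posterior concentration: (98.3, 10.7, 40.1), total = 149.1.
E[θ_{R1}|data] = α_{R1}/Σα = 98.3/149.1 = 0.6593.

0.6593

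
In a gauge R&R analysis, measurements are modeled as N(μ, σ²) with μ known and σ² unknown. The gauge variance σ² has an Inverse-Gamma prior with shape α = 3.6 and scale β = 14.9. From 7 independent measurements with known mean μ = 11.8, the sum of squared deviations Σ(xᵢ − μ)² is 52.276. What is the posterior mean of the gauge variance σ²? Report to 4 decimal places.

6.7275

With known mean μ and an Inverse-Gamma(α, β) prior on σ², the Normal likelihood is conjugate: posterior is Inv-Gamma(α + n/2, β + Σ(xᵢ−μ)²/2).
Posterior: Inv-Gamma(3.6 + 7/2, 14.9 + 52.276/2) = Inv-Gamma(7.10, 41.0380).
E[σ²|data] = β/(α−1) = 41.0380/6.10 = 6.7275.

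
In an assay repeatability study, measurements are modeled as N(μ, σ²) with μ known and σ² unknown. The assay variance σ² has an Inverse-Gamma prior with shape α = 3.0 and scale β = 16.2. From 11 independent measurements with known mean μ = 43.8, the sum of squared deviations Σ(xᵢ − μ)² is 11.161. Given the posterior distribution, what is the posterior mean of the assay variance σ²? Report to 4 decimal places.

With known mean μ and an Inverse-Gamma(α, β) prior on σ², the Normal likelihood is conjugate: posterior is Inv-Gamma(α + n/2, β + Σ(xᵢ−μ)²/2).
Posterior: Inv-Gamma(3.0 + 11/2, 16.2 + 11.161/2) = Inv-Gamma(8.50, 21.7805).
E[σ²|data] = β/(α−1) = 21.7805/7.50 = 2.9041.

2.9041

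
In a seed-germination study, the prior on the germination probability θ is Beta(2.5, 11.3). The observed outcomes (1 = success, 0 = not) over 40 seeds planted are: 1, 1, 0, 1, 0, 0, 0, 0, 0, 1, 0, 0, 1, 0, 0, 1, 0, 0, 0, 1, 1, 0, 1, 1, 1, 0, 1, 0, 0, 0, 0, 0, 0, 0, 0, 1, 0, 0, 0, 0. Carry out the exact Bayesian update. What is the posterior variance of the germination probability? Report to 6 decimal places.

The Beta prior is conjugate to a Binomial/Bernoulli likelihood; the update adds successes to α and failures to β.
Posterior: Beta(α+k, β+n−k) = Beta(2.5+13, 11.3+27) = Beta(15.5, 38.3).
Var = αβ/((α+β)²(α+β+1)) = 15.5·38.3/(53.8²·54.8) = 0.003743.

0.003743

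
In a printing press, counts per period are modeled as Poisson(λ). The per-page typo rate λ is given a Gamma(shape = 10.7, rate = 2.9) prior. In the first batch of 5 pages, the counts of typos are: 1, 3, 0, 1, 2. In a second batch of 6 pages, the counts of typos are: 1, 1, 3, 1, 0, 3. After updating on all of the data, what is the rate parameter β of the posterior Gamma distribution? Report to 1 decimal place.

With a Gamma(shape α, rate β) prior, the Poisson likelihood is conjugate: the posterior is Gamma(α + ΣXᵢ, β + n).
Batch 1: sum of counts S = 7 over n = 5 pages.
After batch 1: Gamma(α+S, β+n) = Gamma(10.7+7, 2.9+5) = Gamma(17.7, 7.9).
Batch 2: sum of counts S = 9 over n = 6 pages.
After batch 2: Gamma(α+S, β+n) = Gamma(17.7+9, 7.9+6) = Gamma(26.7, 13.9).
Posterior β = 13.9.

13.9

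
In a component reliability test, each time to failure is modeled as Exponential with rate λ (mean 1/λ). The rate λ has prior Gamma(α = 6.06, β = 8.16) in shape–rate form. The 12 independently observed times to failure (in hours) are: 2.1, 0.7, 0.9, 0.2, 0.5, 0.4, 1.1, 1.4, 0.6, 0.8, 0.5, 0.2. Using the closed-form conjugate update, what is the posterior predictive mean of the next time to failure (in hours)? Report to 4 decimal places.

With a Gamma(shape α, rate β) prior on the exponential rate λ, the posterior after n observations with total T = Σxᵢ is Gamma(α+n, β+T).
Sum of observations T = 9.4 hours; n = 12.
Posterior: Gamma(6.06+12, 8.16+9.4) = Gamma(18.06, 17.56).
The predictive distribution for the next observation is Lomax; its mean is β/(α−1) = 17.56/17.06 = 1.0293.

1.0293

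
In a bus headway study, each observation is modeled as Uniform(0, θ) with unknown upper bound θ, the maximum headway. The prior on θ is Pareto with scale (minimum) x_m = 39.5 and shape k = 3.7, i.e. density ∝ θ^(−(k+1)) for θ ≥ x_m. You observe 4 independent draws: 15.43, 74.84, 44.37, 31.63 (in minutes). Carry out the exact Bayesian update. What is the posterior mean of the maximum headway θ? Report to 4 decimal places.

A Pareto(scale x_m, shape k) prior on the upper bound θ of Uniform(0, θ) is conjugate: posterior is Pareto(max(x_m, max xᵢ), k + n).
Sample maximum = 74.84; prior scale x_m = 39.5 → posterior scale = max = 74.84.
Posterior shape = 3.7 + 4 = 7.7.
E[θ|data] = k·x_m/(k−1) = 7.7·74.84/6.7 = 86.0101.

86.0101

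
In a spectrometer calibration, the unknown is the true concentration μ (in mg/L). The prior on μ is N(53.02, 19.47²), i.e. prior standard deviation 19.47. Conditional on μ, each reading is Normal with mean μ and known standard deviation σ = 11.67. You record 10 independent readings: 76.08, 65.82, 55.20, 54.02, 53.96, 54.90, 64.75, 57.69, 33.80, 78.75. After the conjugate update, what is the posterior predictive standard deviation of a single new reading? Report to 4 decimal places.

For Normal data with known variance σ², a Normal(μ₀, σ₀²) prior on μ is conjugate. Posterior precision = 1/σ₀² + n/σ²; posterior mean is the precision-weighted average of μ₀ and x̄.
σ₀² = 19.47² = 379.0809, σ² = 11.67² = 136.1889; σ² + n·σ₀² = 136.1889 + 10·379.0809 = 3926.9979.
Posterior precision = 1/σ₀² + n/σ² = 1/379.0809 + 10/136.1889 = (σ² + n·σ₀²)/(σ₀²σ²) = 3926.9979/(379.0809·136.1889); posterior variance σₙ² = σ₀²σ²/(σ² + n·σ₀²) = 379.0809·136.1889/3926.9979 = 13.146585.
Predictive variance for one new observation = σₙ² + σ² = 379.0809·136.1889/3926.9979 + 136.1889 = σ²·(σ₀² + 3926.9979)/3926.9979 = 136.1889·4306.0788/3926.9979 = 149.335485; SD = √(136.1889·4306.0788/3926.9979) = 12.2203.

12.2203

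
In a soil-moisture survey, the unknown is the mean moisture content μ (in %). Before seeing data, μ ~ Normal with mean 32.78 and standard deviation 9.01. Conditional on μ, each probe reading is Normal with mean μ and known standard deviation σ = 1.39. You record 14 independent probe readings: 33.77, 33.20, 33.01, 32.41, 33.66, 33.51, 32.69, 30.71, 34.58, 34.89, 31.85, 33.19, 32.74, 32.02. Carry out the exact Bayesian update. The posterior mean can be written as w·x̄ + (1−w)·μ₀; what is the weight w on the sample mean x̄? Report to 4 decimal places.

0.9983

For Normal data with known variance σ², a Normal(μ₀, σ₀²) prior on μ is conjugate. Posterior precision = 1/σ₀² + n/σ²; posterior mean is the precision-weighted average of μ₀ and x̄.
σ₀² = 9.01² = 81.1801, σ² = 1.39² = 1.9321. Prior precision 1/σ₀² = 1/81.1801; data precision n/σ² = 14/1.9321.
w = (n/σ²)/(1/σ₀² + n/σ²) = n·σ₀²/(σ² + n·σ₀²) = 14·81.1801/(1.9321 + 14·81.1801) = 1136.5214/1138.4535 = 0.9983.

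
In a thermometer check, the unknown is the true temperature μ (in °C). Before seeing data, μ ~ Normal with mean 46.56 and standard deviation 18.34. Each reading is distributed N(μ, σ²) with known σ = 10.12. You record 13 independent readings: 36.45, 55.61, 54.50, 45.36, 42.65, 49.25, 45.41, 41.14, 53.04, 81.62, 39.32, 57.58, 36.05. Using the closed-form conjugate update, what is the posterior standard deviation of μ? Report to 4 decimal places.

2.7745

For Normal data with known variance σ², a Normal(μ₀, σ₀²) prior on μ is conjugate. Posterior precision = 1/σ₀² + n/σ²; posterior mean is the precision-weighted average of μ₀ and x̄.
σ₀² = 18.34² = 336.3556, σ² = 10.12² = 102.4144; σ² + n·σ₀² = 102.4144 + 13·336.3556 = 4475.0372.
Posterior precision = 1/σ₀² + n/σ² = 1/336.3556 + 13/102.4144 = (σ² + n·σ₀²)/(σ₀²σ²) = 4475.0372/(336.3556·102.4144); posterior variance σₙ² = σ₀²σ²/(σ² + n·σ₀²) = 336.3556·102.4144/4475.0372 = 7.697736.
Posterior SD = √σₙ² = √(336.3556·102.4144/4475.0372) = 2.7745.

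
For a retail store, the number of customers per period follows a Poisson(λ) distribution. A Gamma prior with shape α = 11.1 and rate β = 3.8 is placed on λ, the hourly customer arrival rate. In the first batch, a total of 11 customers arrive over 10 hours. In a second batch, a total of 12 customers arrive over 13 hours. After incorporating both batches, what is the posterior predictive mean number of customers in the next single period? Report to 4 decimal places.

With a Gamma(shape α, rate β) prior, the Poisson likelihood is conjugate: the posterior is Gamma(α + ΣXᵢ, β + n).
After batch 1: Gamma(α+S, β+n) = Gamma(11.1+11, 3.8+10) = Gamma(22.1, 13.8).
After batch 2: Gamma(α+S, β+n) = Gamma(22.1+12, 13.8+13) = Gamma(34.1, 26.8).
The predictive distribution for one future period is NegBinom with mean α/β = 1.2724.

1.2724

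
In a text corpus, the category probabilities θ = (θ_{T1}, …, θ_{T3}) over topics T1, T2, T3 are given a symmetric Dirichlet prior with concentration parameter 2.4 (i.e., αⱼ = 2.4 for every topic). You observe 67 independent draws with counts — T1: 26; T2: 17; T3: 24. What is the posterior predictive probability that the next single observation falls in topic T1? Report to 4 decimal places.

The Dirichlet prior is conjugate to the Multinomial likelihood: each posterior αⱼ = prior αⱼ + observed count nⱼ.
Posterior concentration: (28.4, 19.4, 26.4), total = 74.2.
P(next = T1 | data) = α_{T1}/Σα = 0.3827.

0.3827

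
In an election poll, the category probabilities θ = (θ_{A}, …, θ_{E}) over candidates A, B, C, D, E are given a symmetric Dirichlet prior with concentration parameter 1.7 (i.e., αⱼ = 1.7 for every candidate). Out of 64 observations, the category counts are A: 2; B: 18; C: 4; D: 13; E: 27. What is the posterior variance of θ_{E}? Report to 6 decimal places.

0.003254

The Dirichlet prior is conjugate to the Multinomial likelihood: each posterior αⱼ = prior αⱼ + observed count nⱼ.
Posterior concentration: (3.7, 19.7, 5.7, 14.7, 28.7), total = 72.5.
Var[θ_j] = α_j(Σα−α_j)/((Σα)²(Σα+1)) = 28.7·43.8/(72.5²·73.5) = 0.003254.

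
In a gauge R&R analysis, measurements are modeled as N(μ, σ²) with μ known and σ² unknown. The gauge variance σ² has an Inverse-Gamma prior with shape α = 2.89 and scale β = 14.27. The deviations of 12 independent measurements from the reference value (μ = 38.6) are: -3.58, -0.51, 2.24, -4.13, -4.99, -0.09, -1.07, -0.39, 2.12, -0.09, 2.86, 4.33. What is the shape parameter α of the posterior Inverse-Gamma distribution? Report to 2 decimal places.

With known mean μ and an Inverse-Gamma(α, β) prior on σ², the Normal likelihood is conjugate: posterior is Inv-Gamma(α + n/2, β + Σ(xᵢ−μ)²/2).
Σ(xᵢ−μ)² = (-3.58)² + (-0.51)² + (2.24)² + (-4.13)² + (-4.99)² + (-0.09)² + (-1.07)² + (-0.39)² + (2.12)² + (-0.09)² + (2.86)² + (4.33)² = 92.7872.
Posterior: Inv-Gamma(2.89 + 12/2, 14.27 + 92.7872/2) = Inv-Gamma(8.89, 60.66360).
Posterior α = 8.89.

8.89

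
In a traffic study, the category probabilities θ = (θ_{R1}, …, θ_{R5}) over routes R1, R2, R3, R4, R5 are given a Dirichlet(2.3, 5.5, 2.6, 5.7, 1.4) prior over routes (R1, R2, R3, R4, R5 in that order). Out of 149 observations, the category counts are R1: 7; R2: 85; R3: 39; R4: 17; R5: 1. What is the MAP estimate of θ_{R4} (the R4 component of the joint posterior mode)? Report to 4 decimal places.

The Dirichlet prior is conjugate to the Multinomial likelihood: each posterior αⱼ = prior αⱼ + observed count nⱼ.
Posterior concentration: (9.3, 90.5, 41.6, 22.7, 2.4), total = 166.5.
Joint mode component: (α_{R4}−1)/(Σα−K) = 21.7/161.5 = 0.1344.

0.1344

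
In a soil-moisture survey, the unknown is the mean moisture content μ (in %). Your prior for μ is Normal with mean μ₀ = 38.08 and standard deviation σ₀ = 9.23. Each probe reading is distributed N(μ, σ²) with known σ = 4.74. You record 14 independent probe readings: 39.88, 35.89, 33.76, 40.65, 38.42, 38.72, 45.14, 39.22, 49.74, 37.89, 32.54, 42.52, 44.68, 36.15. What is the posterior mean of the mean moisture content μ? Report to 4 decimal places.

For Normal data with known variance σ², a Normal(μ₀, σ₀²) prior on μ is conjugate. Posterior precision = 1/σ₀² + n/σ²; posterior mean is the precision-weighted average of μ₀ and x̄.
Σxᵢ = 39.88 + 35.89 + 33.76 + 40.65 + 38.42 + 38.72 + 45.14 + 39.22 + 49.74 + 37.89 + 32.54 + 42.52 + 44.68 + 36.15 = 555.2, so n·x̄ = 555.2.
σ₀² = 9.23² = 85.1929, σ² = 4.74² = 22.4676; σ² + n·σ₀² = 22.4676 + 14·85.1929 = 1215.1682.
Posterior mean = (μ₀/σ₀² + n·x̄/σ²)/(1/σ₀² + n/σ²) = (σ²·μ₀ + σ₀²·n·x̄)/(σ² + n·σ₀²) = (22.4676·38.08 + 85.1929·555.2)/1215.1682 = 48154.664288/1215.1682 = 39.6280.

39.6280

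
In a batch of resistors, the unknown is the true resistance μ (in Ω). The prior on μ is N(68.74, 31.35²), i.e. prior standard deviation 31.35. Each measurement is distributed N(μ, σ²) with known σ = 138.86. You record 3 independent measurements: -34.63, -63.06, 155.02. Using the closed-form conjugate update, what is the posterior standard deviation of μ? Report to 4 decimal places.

29.1971

For Normal data with known variance σ², a Normal(μ₀, σ₀²) prior on μ is conjugate. Posterior precision = 1/σ₀² + n/σ²; posterior mean is the precision-weighted average of μ₀ and x̄.
σ₀² = 31.35² = 982.8225, σ² = 138.86² = 19282.0996; σ² + n·σ₀² = 19282.0996 + 3·982.8225 = 22230.5671.
Posterior precision = 1/σ₀² + n/σ² = 1/982.8225 + 3/19282.0996 = (σ² + n·σ₀²)/(σ₀²σ²) = 22230.5671/(982.8225·19282.0996); posterior variance σₙ² = σ₀²σ²/(σ² + n·σ₀²) = 982.8225·19282.0996/22230.5671 = 852.469541.
Posterior SD = √σₙ² = √(982.8225·19282.0996/22230.5671) = 29.1971.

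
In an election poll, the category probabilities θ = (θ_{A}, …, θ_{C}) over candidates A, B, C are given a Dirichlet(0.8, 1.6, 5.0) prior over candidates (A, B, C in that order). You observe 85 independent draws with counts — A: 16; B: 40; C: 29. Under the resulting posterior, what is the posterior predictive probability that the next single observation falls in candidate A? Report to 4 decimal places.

0.1818

The Dirichlet prior is conjugate to the Multinomial likelihood: each posterior αⱼ = prior αⱼ + observed count nⱼ.
Posterior concentration: (16.8, 41.6, 34.0), total = 92.4.
P(next = A | data) = α_{A}/Σα = 0.1818.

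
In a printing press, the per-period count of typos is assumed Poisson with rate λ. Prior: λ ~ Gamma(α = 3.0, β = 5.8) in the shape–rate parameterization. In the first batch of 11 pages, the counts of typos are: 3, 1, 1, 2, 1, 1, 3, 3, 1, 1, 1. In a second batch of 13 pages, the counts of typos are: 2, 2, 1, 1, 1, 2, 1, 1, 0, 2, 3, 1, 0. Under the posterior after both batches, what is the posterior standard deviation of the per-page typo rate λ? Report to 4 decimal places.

With a Gamma(shape α, rate β) prior, the Poisson likelihood is conjugate: the posterior is Gamma(α + ΣXᵢ, β + n).
Batch 1: sum of counts S = 18 over n = 11 pages.
After batch 1: Gamma(α+S, β+n) = Gamma(3.0+18, 5.8+11) = Gamma(21.0, 16.8).
Batch 2: sum of counts S = 17 over n = 13 pages.
After batch 2: Gamma(α+S, β+n) = Gamma(21.0+17, 16.8+13) = Gamma(38.0, 29.8).
SD = √α/β = √38.0/29.8 = 0.2069.

0.2069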